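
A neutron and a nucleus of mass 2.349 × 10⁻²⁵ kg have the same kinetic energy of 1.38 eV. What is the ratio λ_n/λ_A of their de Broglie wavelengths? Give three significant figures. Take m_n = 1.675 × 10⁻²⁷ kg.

At fixed KE, p = √(2mKE) so λ = h/p ∝ 1/√m.
λ_n/λ_A = √(m_A/m_n) = √(2.349 × 10⁻²⁵/1.675 × 10⁻²⁷) = √(140.2) = 11.8.

λ_n/λ_A = 11.8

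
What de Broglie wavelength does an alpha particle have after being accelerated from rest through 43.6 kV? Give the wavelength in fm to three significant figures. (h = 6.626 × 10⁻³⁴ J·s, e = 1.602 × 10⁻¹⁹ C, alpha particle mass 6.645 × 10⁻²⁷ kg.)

KE = 2eV = 2 × 1.602 × 10⁻¹⁹ × 4.360 × 10⁴ = 1.397 × 10⁻¹⁴ J.
p = √(2mKE) = √(2 × 6.645 × 10⁻²⁷ × 1.397 × 10⁻¹⁴) = 1.363 × 10⁻²⁰ kg·m/s.
λ = h/p = 6.626 × 10⁻³⁴ / 1.363 × 10⁻²⁰ = 4.86 × 10⁻¹⁴ m = 48.6 fm.

λ = 48.6 fm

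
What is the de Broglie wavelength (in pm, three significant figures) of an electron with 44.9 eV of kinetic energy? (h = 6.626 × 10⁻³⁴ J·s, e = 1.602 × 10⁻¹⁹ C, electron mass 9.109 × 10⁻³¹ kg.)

KE = 44.9 eV = 7.193 × 10⁻¹⁸ J.
p = √(2mKE) = √(2 × 9.109 × 10⁻³¹ × 7.193 × 10⁻¹⁸) = 3.620 × 10⁻²⁴ kg·m/s.
λ = h/p = 6.626 × 10⁻³⁴ / 3.620 × 10⁻²⁴ = 1.83 × 10⁻¹⁰ m = 183 pm.

λ = 183 pm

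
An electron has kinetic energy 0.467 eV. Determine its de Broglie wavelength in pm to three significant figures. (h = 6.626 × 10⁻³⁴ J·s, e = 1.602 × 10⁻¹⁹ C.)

KE = 0.467 eV = 7.481 × 10⁻²⁰ J.
p = √(2mKE) = √(2 × 9.109 × 10⁻³¹ × 7.481 × 10⁻²⁰) = 3.692 × 10⁻²⁵ kg·m/s.
λ = h/p = 6.626 × 10⁻³⁴ / 3.692 × 10⁻²⁵ = 1.79 × 10⁻⁹ m = 1790 pm.

λ = 1790 pm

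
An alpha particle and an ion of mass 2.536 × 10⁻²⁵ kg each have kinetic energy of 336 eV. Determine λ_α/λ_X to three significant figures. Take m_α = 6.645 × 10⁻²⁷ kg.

λ_α/λ_X = 6.18

At fixed KE, p = √(2mKE) so λ = h/p ∝ 1/√m.
λ_α/λ_X = √(m_X/m_α) = √(2.536 × 10⁻²⁵/6.645 × 10⁻²⁷) = √(38.16) = 6.18.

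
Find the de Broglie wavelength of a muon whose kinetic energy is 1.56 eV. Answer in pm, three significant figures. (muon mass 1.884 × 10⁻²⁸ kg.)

KE = 1.56 eV = 2.499 × 10⁻¹⁹ J.
p = √(2mKE) = √(2 × 1.884 × 10⁻²⁸ × 2.499 × 10⁻¹⁹) = 9.704 × 10⁻²⁴ kg·m/s.
λ = h/p = 6.626 × 10⁻³⁴ / 9.704 × 10⁻²⁴ = 6.83 × 10⁻¹¹ m = 68.3 pm.

λ = 68.3 pm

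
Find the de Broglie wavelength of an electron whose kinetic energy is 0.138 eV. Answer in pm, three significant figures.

KE = 0.138 eV = 2.211 × 10⁻²⁰ J.
p = √(2mKE) = √(2 × 9.109 × 10⁻³¹ × 2.211 × 10⁻²⁰) = 2.007 × 10⁻²⁵ kg·m/s.
λ = h/p = 6.626 × 10⁻³⁴ / 2.007 × 10⁻²⁵ = 3.30 × 10⁻⁹ m = 3300 pm.

λ = 3300 pm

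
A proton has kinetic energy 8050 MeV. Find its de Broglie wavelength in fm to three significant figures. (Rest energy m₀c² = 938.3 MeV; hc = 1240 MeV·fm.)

λ = 0.139 fm

Total energy E = KE + m₀c² = 8050 + 938.3 = 8988.3 MeV.
(pc)² = E² − (m₀c²)² = (8988.3)² − (938.3)² = 7.991 × 10⁷ MeV², so pc = 8939 MeV.
λ = hc/(pc) = 1240 MeV·fm / 8939 MeV = 0.139 fm.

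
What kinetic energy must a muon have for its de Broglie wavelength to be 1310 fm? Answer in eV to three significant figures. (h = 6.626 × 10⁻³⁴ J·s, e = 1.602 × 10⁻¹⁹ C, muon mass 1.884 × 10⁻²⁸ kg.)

p = h/λ = 6.626 × 10⁻³⁴ / 1.310 × 10⁻¹² = 5.058 × 10⁻²² kg·m/s.
KE = p²/(2m) = (5.058 × 10⁻²²)² / (2 × 1.884 × 10⁻²⁸) = 6.790 × 10⁻¹⁶ J = 4240 eV.

KE = 4240 eV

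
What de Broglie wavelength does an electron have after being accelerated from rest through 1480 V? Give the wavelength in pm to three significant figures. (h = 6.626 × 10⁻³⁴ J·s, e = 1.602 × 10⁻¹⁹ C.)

KE = eV = 1.602 × 10⁻¹⁹ × 1480 = 2.371 × 10⁻¹⁶ J.
p = √(2mKE) = √(2 × 9.109 × 10⁻³¹ × 2.371 × 10⁻¹⁶) = 2.078 × 10⁻²³ kg·m/s.
λ = h/p = 6.626 × 10⁻³⁴ / 2.078 × 10⁻²³ = 3.19 × 10⁻¹¹ m = 31.9 pm.

λ = 31.9 pm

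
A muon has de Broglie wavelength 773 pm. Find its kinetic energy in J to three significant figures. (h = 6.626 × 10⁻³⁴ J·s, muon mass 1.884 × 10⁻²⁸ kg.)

KE = 1.95 × 10⁻²¹ J

p = h/λ = 6.626 × 10⁻³⁴ / 7.730 × 10⁻¹⁰ = 8.572 × 10⁻²⁵ kg·m/s.
KE = p²/(2m) = (8.572 × 10⁻²⁵)² / (2 × 1.884 × 10⁻²⁸) = 1.950 × 10⁻²¹ J = 1.95 × 10⁻²¹ J.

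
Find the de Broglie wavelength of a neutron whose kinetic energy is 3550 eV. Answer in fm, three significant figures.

KE = 3550 eV = 5.687 × 10⁻¹⁶ J.
p = √(2mKE) = √(2 × 1.675 × 10⁻²⁷ × 5.687 × 10⁻¹⁶) = 1.380 × 10⁻²¹ kg·m/s.
λ = h/p = 6.626 × 10⁻³⁴ / 1.380 × 10⁻²¹ = 4.80 × 10⁻¹³ m = 480 fm.

λ = 480 fm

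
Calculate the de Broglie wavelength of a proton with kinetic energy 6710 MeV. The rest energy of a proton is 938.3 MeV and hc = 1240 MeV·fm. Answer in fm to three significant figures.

λ = 0.163 fm

Total energy E = KE + m₀c² = 6710 + 938.3 = 7648.3 MeV.
(pc)² = E² − (m₀c²)² = (7648.3)² − (938.3)² = 5.762 × 10⁷ MeV², so pc = 7591 MeV.
λ = hc/(pc) = 1240 MeV·fm / 7591 MeV = 0.163 fm.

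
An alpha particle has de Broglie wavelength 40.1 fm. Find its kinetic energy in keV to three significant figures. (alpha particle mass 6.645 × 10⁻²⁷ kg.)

p = h/λ = 6.626 × 10⁻³⁴ / 4.010 × 10⁻¹⁴ = 1.652 × 10⁻²⁰ kg·m/s.
KE = p²/(2m) = (1.652 × 10⁻²⁰)² / (2 × 6.645 × 10⁻²⁷) = 2.054 × 10⁻¹⁴ J = 128 keV.

KE = 128 keV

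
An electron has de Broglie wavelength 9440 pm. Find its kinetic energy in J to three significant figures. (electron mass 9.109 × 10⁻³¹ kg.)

p = h/λ = 6.626 × 10⁻³⁴ / 9.440 × 10⁻⁹ = 7.019 × 10⁻²⁶ kg·m/s.
KE = p²/(2m) = (7.019 × 10⁻²⁶)² / (2 × 9.109 × 10⁻³¹) = 2.704 × 10⁻²¹ J = 2.70 × 10⁻²¹ J.

KE = 2.70 × 10⁻²¹ J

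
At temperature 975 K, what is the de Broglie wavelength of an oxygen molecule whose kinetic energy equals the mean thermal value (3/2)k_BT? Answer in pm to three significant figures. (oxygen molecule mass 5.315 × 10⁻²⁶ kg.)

λ = 14.3 pm

KE = (3/2)k_BT = 1.5 × 1.381 × 10⁻²³ × 975 = 2.020 × 10⁻²⁰ J.
p = √(2mKE) = √(2 × 5.315 × 10⁻²⁶ × 2.020 × 10⁻²⁰) = 4.634 × 10⁻²³ kg·m/s.
λ = h/p = 1.43 × 10⁻¹¹ m = 14.3 pm.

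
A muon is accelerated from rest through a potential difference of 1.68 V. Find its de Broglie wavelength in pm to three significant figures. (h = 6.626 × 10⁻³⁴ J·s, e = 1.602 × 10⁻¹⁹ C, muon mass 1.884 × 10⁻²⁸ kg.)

λ = 65.8 pm

KE = eV = 1.602 × 10⁻¹⁹ × 1.680 = 2.691 × 10⁻¹⁹ J.
p = √(2mKE) = √(2 × 1.884 × 10⁻²⁸ × 2.691 × 10⁻¹⁹) = 1.007 × 10⁻²³ kg·m/s.
λ = h/p = 6.626 × 10⁻³⁴ / 1.007 × 10⁻²³ = 6.58 × 10⁻¹¹ m = 65.8 pm.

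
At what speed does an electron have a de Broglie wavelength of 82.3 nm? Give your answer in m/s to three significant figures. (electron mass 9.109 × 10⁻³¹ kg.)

p = h/λ = 6.626 × 10⁻³⁴ / 8.230 × 10⁻⁸ = 8.051 × 10⁻²⁷ kg·m/s.
v = p/m = 8.051 × 10⁻²⁷ / 9.109 × 10⁻³¹ = 8.84 × 10³ m/s = 8840 m/s.

v = 8840 m/s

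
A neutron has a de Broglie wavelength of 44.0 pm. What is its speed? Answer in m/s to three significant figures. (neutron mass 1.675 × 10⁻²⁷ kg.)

p = h/λ = 6.626 × 10⁻³⁴ / 4.400 × 10⁻¹¹ = 1.506 × 10⁻²³ kg·m/s.
v = p/m = 1.506 × 10⁻²³ / 1.675 × 10⁻²⁷ = 8.99 × 10³ m/s = 8990 m/s.

v = 8990 m/s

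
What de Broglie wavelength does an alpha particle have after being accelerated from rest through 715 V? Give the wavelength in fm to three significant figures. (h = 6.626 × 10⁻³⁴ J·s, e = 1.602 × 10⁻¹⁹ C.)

λ = 380 fm

KE = 2eV = 2 × 1.602 × 10⁻¹⁹ × 715.0 = 2.291 × 10⁻¹⁶ J.
p = √(2mKE) = √(2 × 6.645 × 10⁻²⁷ × 2.291 × 10⁻¹⁶) = 1.745 × 10⁻²¹ kg·m/s.
λ = h/p = 6.626 × 10⁻³⁴ / 1.745 × 10⁻²¹ = 3.80 × 10⁻¹³ m = 380 fm.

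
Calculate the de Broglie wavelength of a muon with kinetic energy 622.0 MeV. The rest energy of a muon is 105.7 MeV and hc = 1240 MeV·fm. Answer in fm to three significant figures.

Total energy E = KE + m₀c² = 622.0 + 105.7 = 727.7 MeV.
(pc)² = E² − (m₀c²)² = (727.7)² − (105.7)² = 5.184 × 10⁵ MeV², so pc = 720.0 MeV.
λ = hc/(pc) = 1240 MeV·fm / 720.0 MeV = 1.72 fm.

λ = 1.72 fm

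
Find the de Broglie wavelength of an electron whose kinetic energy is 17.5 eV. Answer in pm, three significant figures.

λ = 293 pm

KE = 17.5 eV = 2.804 × 10⁻¹⁸ J.
p = √(2mKE) = √(2 × 9.109 × 10⁻³¹ × 2.804 × 10⁻¹⁸) = 2.260 × 10⁻²⁴ kg·m/s.
λ = h/p = 6.626 × 10⁻³⁴ / 2.260 × 10⁻²⁴ = 2.93 × 10⁻¹⁰ m = 293 pm.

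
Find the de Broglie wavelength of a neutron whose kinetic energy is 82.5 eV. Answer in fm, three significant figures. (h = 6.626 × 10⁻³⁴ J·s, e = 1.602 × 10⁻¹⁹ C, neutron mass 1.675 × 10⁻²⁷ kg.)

KE = 82.5 eV = 1.322 × 10⁻¹⁷ J.
p = √(2mKE) = √(2 × 1.675 × 10⁻²⁷ × 1.322 × 10⁻¹⁷) = 2.104 × 10⁻²² kg·m/s.
λ = h/p = 6.626 × 10⁻³⁴ / 2.104 × 10⁻²² = 3.15 × 10⁻¹² m = 3150 fm.

λ = 3150 fm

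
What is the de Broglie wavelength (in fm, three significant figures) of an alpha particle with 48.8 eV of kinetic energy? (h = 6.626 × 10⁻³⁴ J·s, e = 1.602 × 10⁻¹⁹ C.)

KE = 48.8 eV = 7.818 × 10⁻¹⁸ J.
p = √(2mKE) = √(2 × 6.645 × 10⁻²⁷ × 7.818 × 10⁻¹⁸) = 3.223 × 10⁻²² kg·m/s.
λ = h/p = 6.626 × 10⁻³⁴ / 3.223 × 10⁻²² = 2.06 × 10⁻¹² m = 2060 fm.

λ = 2060 fm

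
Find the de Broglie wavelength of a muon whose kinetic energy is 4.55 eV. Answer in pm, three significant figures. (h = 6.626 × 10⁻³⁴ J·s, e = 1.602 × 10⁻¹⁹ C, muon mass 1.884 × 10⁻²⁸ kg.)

λ = 40.0 pm

KE = 4.55 eV = 7.289 × 10⁻¹⁹ J.
p = √(2mKE) = √(2 × 1.884 × 10⁻²⁸ × 7.289 × 10⁻¹⁹) = 1.657 × 10⁻²³ kg·m/s.
λ = h/p = 6.626 × 10⁻³⁴ / 1.657 × 10⁻²³ = 4.00 × 10⁻¹¹ m = 40.0 pm.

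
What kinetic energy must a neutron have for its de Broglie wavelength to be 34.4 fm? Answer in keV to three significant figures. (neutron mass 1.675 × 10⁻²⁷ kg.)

KE = 691 keV

p = h/λ = 6.626 × 10⁻³⁴ / 3.440 × 10⁻¹⁴ = 1.926 × 10⁻²⁰ kg·m/s.
KE = p²/(2m) = (1.926 × 10⁻²⁰)² / (2 × 1.675 × 10⁻²⁷) = 1.107 × 10⁻¹³ J = 691 keV.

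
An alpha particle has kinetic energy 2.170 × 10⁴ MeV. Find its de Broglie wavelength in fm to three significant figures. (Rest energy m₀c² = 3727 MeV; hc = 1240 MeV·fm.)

Total energy E = KE + m₀c² = 2.170 × 10⁴ + 3727 = 25427 MeV.
(pc)² = E² − (m₀c²)² = (25427)² − (3727)² = 6.326 × 10⁸ MeV², so pc = 2.515 × 10⁴ MeV.
λ = hc/(pc) = 1240 MeV·fm / 2.515 × 10⁴ MeV = 0.0493 fm.

λ = 0.0493 fm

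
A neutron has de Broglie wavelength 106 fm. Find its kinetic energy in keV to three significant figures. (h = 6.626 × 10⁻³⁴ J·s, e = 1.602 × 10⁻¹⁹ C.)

KE = 72.8 keV

p = h/λ = 6.626 × 10⁻³⁴ / 1.060 × 10⁻¹³ = 6.251 × 10⁻²¹ kg·m/s.
KE = p²/(2m) = (6.251 × 10⁻²¹)² / (2 × 1.675 × 10⁻²⁷) = 1.166 × 10⁻¹⁴ J = 72.8 keV.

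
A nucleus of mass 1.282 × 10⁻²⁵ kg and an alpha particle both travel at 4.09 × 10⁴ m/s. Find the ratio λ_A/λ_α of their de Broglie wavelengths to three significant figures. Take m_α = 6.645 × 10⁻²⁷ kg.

At fixed v, p = mv so λ = h/(mv) ∝ 1/m.
λ_A/λ_α = m_α/m_A = 6.645 × 10⁻²⁷/1.282 × 10⁻²⁵ = 0.0518.

λ_A/λ_α = 0.0518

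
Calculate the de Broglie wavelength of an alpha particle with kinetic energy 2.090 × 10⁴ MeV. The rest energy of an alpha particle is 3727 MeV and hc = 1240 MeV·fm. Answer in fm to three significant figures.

λ = 0.0509 fm

Total energy E = KE + m₀c² = 2.090 × 10⁴ + 3727 = 24627 MeV.
(pc)² = E² − (m₀c²)² = (24627)² − (3727)² = 5.926 × 10⁸ MeV², so pc = 2.434 × 10⁴ MeV.
λ = hc/(pc) = 1240 MeV·fm / 2.434 × 10⁴ MeV = 0.0509 fm.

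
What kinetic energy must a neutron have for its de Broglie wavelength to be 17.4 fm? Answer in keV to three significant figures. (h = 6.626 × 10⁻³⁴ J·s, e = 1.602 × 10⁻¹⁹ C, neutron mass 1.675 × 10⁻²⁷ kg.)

p = h/λ = 6.626 × 10⁻³⁴ / 1.740 × 10⁻¹⁴ = 3.808 × 10⁻²⁰ kg·m/s.
KE = p²/(2m) = (3.808 × 10⁻²⁰)² / (2 × 1.675 × 10⁻²⁷) = 4.329 × 10⁻¹³ J = 2700 keV.

KE = 2700 keV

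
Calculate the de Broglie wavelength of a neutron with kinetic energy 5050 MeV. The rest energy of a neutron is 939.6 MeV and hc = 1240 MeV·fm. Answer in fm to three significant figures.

Total energy E = KE + m₀c² = 5050 + 939.6 = 5989.6 MeV.
(pc)² = E² − (m₀c²)² = (5989.6)² − (939.6)² = 3.499 × 10⁷ MeV², so pc = 5915 MeV.
λ = hc/(pc) = 1240 MeV·fm / 5915 MeV = 0.210 fm.

λ = 0.210 fm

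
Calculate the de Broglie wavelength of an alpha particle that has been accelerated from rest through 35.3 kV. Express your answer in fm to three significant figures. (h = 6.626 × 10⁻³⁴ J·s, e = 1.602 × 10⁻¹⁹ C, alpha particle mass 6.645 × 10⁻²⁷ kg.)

λ = 54.0 fm

KE = 2eV = 2 × 1.602 × 10⁻¹⁹ × 3.530 × 10⁴ = 1.131 × 10⁻¹⁴ J.
p = √(2mKE) = √(2 × 6.645 × 10⁻²⁷ × 1.131 × 10⁻¹⁴) = 1.226 × 10⁻²⁰ kg·m/s.
λ = h/p = 6.626 × 10⁻³⁴ / 1.226 × 10⁻²⁰ = 5.40 × 10⁻¹⁴ m = 54.0 fm.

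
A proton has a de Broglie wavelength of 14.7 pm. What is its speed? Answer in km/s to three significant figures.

p = h/λ = 6.626 × 10⁻³⁴ / 1.470 × 10⁻¹¹ = 4.507 × 10⁻²³ kg·m/s.
v = p/m = 4.507 × 10⁻²³ / 1.673 × 10⁻²⁷ = 2.69 × 10⁴ m/s = 26.9 km/s.

v = 26.9 km/s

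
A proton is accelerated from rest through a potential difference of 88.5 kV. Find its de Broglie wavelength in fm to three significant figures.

KE = eV = 1.602 × 10⁻¹⁹ × 8.850 × 10⁴ = 1.418 × 10⁻¹⁴ J.
p = √(2mKE) = √(2 × 1.673 × 10⁻²⁷ × 1.418 × 10⁻¹⁴) = 6.888 × 10⁻²¹ kg·m/s.
λ = h/p = 6.626 × 10⁻³⁴ / 6.888 × 10⁻²¹ = 9.62 × 10⁻¹⁴ m = 96.2 fm.

λ = 96.2 fm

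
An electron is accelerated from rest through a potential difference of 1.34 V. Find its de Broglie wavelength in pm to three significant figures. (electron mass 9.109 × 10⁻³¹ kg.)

KE = eV = 1.602 × 10⁻¹⁹ × 1.340 = 2.147 × 10⁻¹⁹ J.
p = √(2mKE) = √(2 × 9.109 × 10⁻³¹ × 2.147 × 10⁻¹⁹) = 6.254 × 10⁻²⁵ kg·m/s.
λ = h/p = 6.626 × 10⁻³⁴ / 6.254 × 10⁻²⁵ = 1.06 × 10⁻⁹ m = 1060 pm.

λ = 1060 pm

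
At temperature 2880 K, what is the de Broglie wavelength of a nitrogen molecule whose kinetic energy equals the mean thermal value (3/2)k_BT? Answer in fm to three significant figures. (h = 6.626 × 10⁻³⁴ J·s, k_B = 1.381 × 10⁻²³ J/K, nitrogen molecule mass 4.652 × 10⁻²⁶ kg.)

λ = 8890 fm

KE = (3/2)k_BT = 1.5 × 1.381 × 10⁻²³ × 2880 = 5.966 × 10⁻²⁰ J.
p = √(2mKE) = √(2 × 4.652 × 10⁻²⁶ × 5.966 × 10⁻²⁰) = 7.450 × 10⁻²³ kg·m/s.
λ = h/p = 8.89 × 10⁻¹² m = 8890 fm.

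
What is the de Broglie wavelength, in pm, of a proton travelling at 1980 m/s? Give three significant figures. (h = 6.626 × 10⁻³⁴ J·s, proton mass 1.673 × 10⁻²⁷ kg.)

p = mv = 1.673 × 10⁻²⁷ × 1980 = 3.313 × 10⁻²⁴ kg·m/s.
λ = h/p = 6.626 × 10⁻³⁴ / 3.313 × 10⁻²⁴ = 2.00 × 10⁻¹⁰ m = 200 pm.

λ = 200 pm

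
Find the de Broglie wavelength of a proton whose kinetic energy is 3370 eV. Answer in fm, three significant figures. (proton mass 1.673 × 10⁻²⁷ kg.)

KE = 3370 eV = 5.399 × 10⁻¹⁶ J.
p = √(2mKE) = √(2 × 1.673 × 10⁻²⁷ × 5.399 × 10⁻¹⁶) = 1.344 × 10⁻²¹ kg·m/s.
λ = h/p = 6.626 × 10⁻³⁴ / 1.344 × 10⁻²¹ = 4.93 × 10⁻¹³ m = 493 fm.

λ = 493 fm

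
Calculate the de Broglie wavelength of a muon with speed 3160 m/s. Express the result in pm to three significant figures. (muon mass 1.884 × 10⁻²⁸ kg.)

λ = 1110 pm

p = mv = 1.884 × 10⁻²⁸ × 3160 = 5.953 × 10⁻²⁵ kg·m/s.
λ = h/p = 6.626 × 10⁻³⁴ / 5.953 × 10⁻²⁵ = 1.11 × 10⁻⁹ m = 1110 pm.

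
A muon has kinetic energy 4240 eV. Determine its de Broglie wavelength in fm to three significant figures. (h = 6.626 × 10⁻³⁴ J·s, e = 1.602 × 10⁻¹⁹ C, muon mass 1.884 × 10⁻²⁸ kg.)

λ = 1310 fm

KE = 4240 eV = 6.792 × 10⁻¹⁶ J.
p = √(2mKE) = √(2 × 1.884 × 10⁻²⁸ × 6.792 × 10⁻¹⁶) = 5.059 × 10⁻²² kg·m/s.
λ = h/p = 6.626 × 10⁻³⁴ / 5.059 × 10⁻²² = 1.31 × 10⁻¹² m = 1310 fm.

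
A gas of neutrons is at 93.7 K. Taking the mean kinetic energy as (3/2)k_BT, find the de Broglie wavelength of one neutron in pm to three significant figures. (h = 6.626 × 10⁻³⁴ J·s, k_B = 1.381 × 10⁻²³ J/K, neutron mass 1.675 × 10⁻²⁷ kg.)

KE = (3/2)k_BT = 1.5 × 1.381 × 10⁻²³ × 93.7 = 1.941 × 10⁻²¹ J.
p = √(2mKE) = √(2 × 1.675 × 10⁻²⁷ × 1.941 × 10⁻²¹) = 2.550 × 10⁻²⁴ kg·m/s.
λ = h/p = 2.60 × 10⁻¹⁰ m = 260 pm.

λ = 260 pm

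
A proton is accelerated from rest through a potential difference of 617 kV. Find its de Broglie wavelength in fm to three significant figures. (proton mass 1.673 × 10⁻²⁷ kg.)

λ = 36.4 fm

KE = eV = 1.602 × 10⁻¹⁹ × 6.170 × 10⁵ = 9.884 × 10⁻¹⁴ J.
p = √(2mKE) = √(2 × 1.673 × 10⁻²⁷ × 9.884 × 10⁻¹⁴) = 1.819 × 10⁻²⁰ kg·m/s.
λ = h/p = 6.626 × 10⁻³⁴ / 1.819 × 10⁻²⁰ = 3.64 × 10⁻¹⁴ m = 36.4 fm.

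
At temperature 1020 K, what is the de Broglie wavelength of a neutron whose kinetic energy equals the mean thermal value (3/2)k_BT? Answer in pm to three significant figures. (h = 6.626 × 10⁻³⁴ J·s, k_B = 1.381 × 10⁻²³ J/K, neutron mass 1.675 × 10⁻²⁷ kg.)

KE = (3/2)k_BT = 1.5 × 1.381 × 10⁻²³ × 1020 = 2.113 × 10⁻²⁰ J.
p = √(2mKE) = √(2 × 1.675 × 10⁻²⁷ × 2.113 × 10⁻²⁰) = 8.413 × 10⁻²⁴ kg·m/s.
λ = h/p = 7.88 × 10⁻¹¹ m = 78.8 pm.

λ = 78.8 pm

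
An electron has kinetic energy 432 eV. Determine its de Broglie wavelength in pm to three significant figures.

λ = 59.0 pm

KE = 432 eV = 6.921 × 10⁻¹⁷ J.
p = √(2mKE) = √(2 × 9.109 × 10⁻³¹ × 6.921 × 10⁻¹⁷) = 1.123 × 10⁻²³ kg·m/s.
λ = h/p = 6.626 × 10⁻³⁴ / 1.123 × 10⁻²³ = 5.90 × 10⁻¹¹ m = 59.0 pm.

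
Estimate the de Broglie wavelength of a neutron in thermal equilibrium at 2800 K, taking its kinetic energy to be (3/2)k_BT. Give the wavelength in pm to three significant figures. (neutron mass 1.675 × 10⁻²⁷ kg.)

KE = (3/2)k_BT = 1.5 × 1.381 × 10⁻²³ × 2800 = 5.800 × 10⁻²⁰ J.
p = √(2mKE) = √(2 × 1.675 × 10⁻²⁷ × 5.800 × 10⁻²⁰) = 1.394 × 10⁻²³ kg·m/s.
λ = h/p = 4.75 × 10⁻¹¹ m = 47.5 pm.

λ = 47.5 pm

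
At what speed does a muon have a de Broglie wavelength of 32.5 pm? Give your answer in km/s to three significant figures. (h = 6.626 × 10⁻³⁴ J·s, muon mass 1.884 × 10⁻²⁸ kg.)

p = h/λ = 6.626 × 10⁻³⁴ / 3.250 × 10⁻¹¹ = 2.039 × 10⁻²³ kg·m/s.
v = p/m = 2.039 × 10⁻²³ / 1.884 × 10⁻²⁸ = 1.08 × 10⁵ m/s = 108 km/s.

v = 108 km/s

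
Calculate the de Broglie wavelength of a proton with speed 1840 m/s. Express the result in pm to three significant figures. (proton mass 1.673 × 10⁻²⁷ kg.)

λ = 215 pm

p = mv = 1.673 × 10⁻²⁷ × 1840 = 3.078 × 10⁻²⁴ kg·m/s.
λ = h/p = 6.626 × 10⁻³⁴ / 3.078 × 10⁻²⁴ = 2.15 × 10⁻¹⁰ m = 215 pm.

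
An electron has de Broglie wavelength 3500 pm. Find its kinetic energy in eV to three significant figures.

KE = 0.123 eV

p = h/λ = 6.626 × 10⁻³⁴ / 3.500 × 10⁻⁹ = 1.893 × 10⁻²⁵ kg·m/s.
KE = p²/(2m) = (1.893 × 10⁻²⁵)² / (2 × 9.109 × 10⁻³¹) = 1.967 × 10⁻²⁰ J = 0.123 eV.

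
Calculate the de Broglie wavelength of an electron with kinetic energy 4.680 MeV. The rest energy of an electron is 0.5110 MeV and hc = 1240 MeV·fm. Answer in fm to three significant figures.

Total energy E = KE + m₀c² = 4.680 + 0.5110 = 5.1910 MeV.
(pc)² = E² − (m₀c²)² = (5.1910)² − (0.5110)² = 26.69 MeV², so pc = 5.166 MeV.
λ = hc/(pc) = 1240 MeV·fm / 5.166 MeV = 240 fm.

λ = 240 fm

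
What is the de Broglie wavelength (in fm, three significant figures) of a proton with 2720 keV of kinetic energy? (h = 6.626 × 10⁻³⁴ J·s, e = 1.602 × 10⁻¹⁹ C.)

λ = 17.4 fm

KE = 2720 keV = 4.357 × 10⁻¹³ J.
p = √(2mKE) = √(2 × 1.673 × 10⁻²⁷ × 4.357 × 10⁻¹³) = 3.818 × 10⁻²⁰ kg·m/s.
λ = h/p = 6.626 × 10⁻³⁴ / 3.818 × 10⁻²⁰ = 1.74 × 10⁻¹⁴ m = 17.4 fm.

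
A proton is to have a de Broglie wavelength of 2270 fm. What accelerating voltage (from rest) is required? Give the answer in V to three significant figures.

V = 159 V

p = h/λ = 6.626 × 10⁻³⁴ / 2.270 × 10⁻¹² = 2.919 × 10⁻²² kg·m/s.
KE = p²/(2m) = 2.546 × 10⁻¹⁷ J.
V = KE/e = 2.546 × 10⁻¹⁷ / (1.602 × 10⁻¹⁹) = 159 V.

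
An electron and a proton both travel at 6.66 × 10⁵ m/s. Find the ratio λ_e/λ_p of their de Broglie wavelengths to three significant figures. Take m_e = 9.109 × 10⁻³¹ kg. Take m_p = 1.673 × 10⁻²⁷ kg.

At fixed v, p = mv so λ = h/(mv) ∝ 1/m.
λ_e/λ_p = m_p/m_e = 1.673 × 10⁻²⁷/9.109 × 10⁻³¹ = 1840.

λ_e/λ_p = 1840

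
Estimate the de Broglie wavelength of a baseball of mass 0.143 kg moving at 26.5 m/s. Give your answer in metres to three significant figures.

λ = 1.75 × 10⁻³⁴ m

p = mv = 0.143 × 26.5 = 3.790 kg·m/s.
λ = h/p = 6.626 × 10⁻³⁴ / 3.790 = 1.75 × 10⁻³⁴ m.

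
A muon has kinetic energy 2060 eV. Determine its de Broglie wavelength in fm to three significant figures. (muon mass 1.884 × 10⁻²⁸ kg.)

λ = 1880 fm

KE = 2060 eV = 3.300 × 10⁻¹⁶ J.
p = √(2mKE) = √(2 × 1.884 × 10⁻²⁸ × 3.300 × 10⁻¹⁶) = 3.526 × 10⁻²² kg·m/s.
λ = h/p = 6.626 × 10⁻³⁴ / 3.526 × 10⁻²² = 1.88 × 10⁻¹² m = 1880 fm.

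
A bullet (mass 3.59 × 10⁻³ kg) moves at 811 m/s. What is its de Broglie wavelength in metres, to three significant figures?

p = mv = 3.59 × 10⁻³ × 811 = 2.911 kg·m/s.
λ = h/p = 6.626 × 10⁻³⁴ / 2.911 = 2.28 × 10⁻³⁴ m.

λ = 2.28 × 10⁻³⁴ m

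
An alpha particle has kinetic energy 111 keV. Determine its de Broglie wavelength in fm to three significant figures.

KE = 111 keV = 1.778 × 10⁻¹⁴ J.
p = √(2mKE) = √(2 × 6.645 × 10⁻²⁷ × 1.778 × 10⁻¹⁴) = 1.537 × 10⁻²⁰ kg·m/s.
λ = h/p = 6.626 × 10⁻³⁴ / 1.537 × 10⁻²⁰ = 4.31 × 10⁻¹⁴ m = 43.1 fm.

λ = 43.1 fm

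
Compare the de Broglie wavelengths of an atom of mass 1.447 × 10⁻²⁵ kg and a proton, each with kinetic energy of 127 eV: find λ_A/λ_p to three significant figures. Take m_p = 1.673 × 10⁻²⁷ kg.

λ_A/λ_p = 0.108

At fixed KE, p = √(2mKE) so λ = h/p ∝ 1/√m.
λ_A/λ_p = √(m_p/m_A) = √(1.673 × 10⁻²⁷/1.447 × 10⁻²⁵) = √(0.01156) = 0.108.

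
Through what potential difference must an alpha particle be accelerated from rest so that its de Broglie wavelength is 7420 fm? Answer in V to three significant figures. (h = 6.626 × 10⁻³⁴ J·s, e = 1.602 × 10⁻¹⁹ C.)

V = 1.87 V

p = h/λ = 6.626 × 10⁻³⁴ / 7.420 × 10⁻¹² = 8.930 × 10⁻²³ kg·m/s.
KE = p²/(2m) = 6.000 × 10⁻¹⁹ J.
V = KE/2e = 6.000 × 10⁻¹⁹ / (2 × 1.602 × 10⁻¹⁹) = 1.87 V.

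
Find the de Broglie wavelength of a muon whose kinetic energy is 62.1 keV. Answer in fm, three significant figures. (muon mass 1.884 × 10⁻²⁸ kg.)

λ = 342 fm

KE = 62.1 keV = 9.948 × 10⁻¹⁵ J.
p = √(2mKE) = √(2 × 1.884 × 10⁻²⁸ × 9.948 × 10⁻¹⁵) = 1.936 × 10⁻²¹ kg·m/s.
λ = h/p = 6.626 × 10⁻³⁴ / 1.936 × 10⁻²¹ = 3.42 × 10⁻¹³ m = 342 fm.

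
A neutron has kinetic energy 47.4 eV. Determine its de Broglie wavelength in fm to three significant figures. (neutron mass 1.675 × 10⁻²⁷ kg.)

KE = 47.4 eV = 7.593 × 10⁻¹⁸ J.
p = √(2mKE) = √(2 × 1.675 × 10⁻²⁷ × 7.593 × 10⁻¹⁸) = 1.595 × 10⁻²² kg·m/s.
λ = h/p = 6.626 × 10⁻³⁴ / 1.595 × 10⁻²² = 4.15 × 10⁻¹² m = 4150 fm.

λ = 4150 fm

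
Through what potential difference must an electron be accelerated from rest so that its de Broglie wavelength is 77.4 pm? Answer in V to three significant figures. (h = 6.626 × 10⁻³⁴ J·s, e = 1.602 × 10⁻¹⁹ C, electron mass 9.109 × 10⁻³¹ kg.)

V = 251 V

p = h/λ = 6.626 × 10⁻³⁴ / 7.740 × 10⁻¹¹ = 8.561 × 10⁻²⁴ kg·m/s.
KE = p²/(2m) = 4.023 × 10⁻¹⁷ J.
V = KE/e = 4.023 × 10⁻¹⁷ / (1.602 × 10⁻¹⁹) = 251 V.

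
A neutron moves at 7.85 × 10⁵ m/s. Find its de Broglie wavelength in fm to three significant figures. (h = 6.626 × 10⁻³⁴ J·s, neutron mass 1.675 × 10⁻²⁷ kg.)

p = mv = 1.675 × 10⁻²⁷ × 7.85 × 10⁵ = 1.315 × 10⁻²¹ kg·m/s.
λ = h/p = 6.626 × 10⁻³⁴ / 1.315 × 10⁻²¹ = 5.04 × 10⁻¹³ m = 504 fm.

λ = 504 fm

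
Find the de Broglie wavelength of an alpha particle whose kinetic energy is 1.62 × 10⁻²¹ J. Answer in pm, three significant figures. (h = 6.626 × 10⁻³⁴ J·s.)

λ = 143 pm

p = √(2mKE) = √(2 × 6.645 × 10⁻²⁷ × 1.620 × 10⁻²¹) = 4.640 × 10⁻²⁴ kg·m/s.
λ = h/p = 6.626 × 10⁻³⁴ / 4.640 × 10⁻²⁴ = 1.43 × 10⁻¹⁰ m = 143 pm.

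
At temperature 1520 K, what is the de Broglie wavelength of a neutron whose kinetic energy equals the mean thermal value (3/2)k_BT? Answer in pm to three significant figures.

λ = 64.5 pm

KE = (3/2)k_BT = 1.5 × 1.381 × 10⁻²³ × 1520 = 3.149 × 10⁻²⁰ J.
p = √(2mKE) = √(2 × 1.675 × 10⁻²⁷ × 3.149 × 10⁻²⁰) = 1.027 × 10⁻²³ kg·m/s.
λ = h/p = 6.45 × 10⁻¹¹ m = 64.5 pm.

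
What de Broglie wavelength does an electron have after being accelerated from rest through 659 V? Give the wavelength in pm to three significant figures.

KE = eV = 1.602 × 10⁻¹⁹ × 659.0 = 1.056 × 10⁻¹⁶ J.
p = √(2mKE) = √(2 × 9.109 × 10⁻³¹ × 1.056 × 10⁻¹⁶) = 1.387 × 10⁻²³ kg·m/s.
λ = h/p = 6.626 × 10⁻³⁴ / 1.387 × 10⁻²³ = 4.78 × 10⁻¹¹ m = 47.8 pm.

λ = 47.8 pm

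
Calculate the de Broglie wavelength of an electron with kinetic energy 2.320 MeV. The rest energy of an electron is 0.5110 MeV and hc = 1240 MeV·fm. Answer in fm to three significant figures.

λ = 445 fm

Total energy E = KE + m₀c² = 2.320 + 0.5110 = 2.8310 MeV.
(pc)² = E² − (m₀c²)² = (2.8310)² − (0.5110)² = 7.753 MeV², so pc = 2.784 MeV.
λ = hc/(pc) = 1240 MeV·fm / 2.784 MeV = 445 fm.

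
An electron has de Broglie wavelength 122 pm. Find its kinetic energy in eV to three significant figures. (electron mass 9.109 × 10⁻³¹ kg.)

p = h/λ = 6.626 × 10⁻³⁴ / 1.220 × 10⁻¹⁰ = 5.431 × 10⁻²⁴ kg·m/s.
KE = p²/(2m) = (5.431 × 10⁻²⁴)² / (2 × 9.109 × 10⁻³¹) = 1.619 × 10⁻¹⁷ J = 101 eV.

KE = 101 eV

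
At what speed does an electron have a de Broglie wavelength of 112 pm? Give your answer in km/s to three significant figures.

v = 6490 km/s

p = h/λ = 6.626 × 10⁻³⁴ / 1.120 × 10⁻¹⁰ = 5.916 × 10⁻²⁴ kg·m/s.
v = p/m = 5.916 × 10⁻²⁴ / 9.109 × 10⁻³¹ = 6.49 × 10⁶ m/s = 6490 km/s.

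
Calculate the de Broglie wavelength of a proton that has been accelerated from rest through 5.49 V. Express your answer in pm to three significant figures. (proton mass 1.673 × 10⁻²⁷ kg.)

λ = 12.2 pm

KE = eV = 1.602 × 10⁻¹⁹ × 5.490 = 8.795 × 10⁻¹⁹ J.
p = √(2mKE) = √(2 × 1.673 × 10⁻²⁷ × 8.795 × 10⁻¹⁹) = 5.425 × 10⁻²³ kg·m/s.
λ = h/p = 6.626 × 10⁻³⁴ / 5.425 × 10⁻²³ = 1.22 × 10⁻¹¹ m = 12.2 pm.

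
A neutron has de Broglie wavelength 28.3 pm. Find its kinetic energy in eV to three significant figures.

p = h/λ = 6.626 × 10⁻³⁴ / 2.830 × 10⁻¹¹ = 2.341 × 10⁻²³ kg·m/s.
KE = p²/(2m) = (2.341 × 10⁻²³)² / (2 × 1.675 × 10⁻²⁷) = 1.636 × 10⁻¹⁹ J = 1.02 eV.

KE = 1.02 eV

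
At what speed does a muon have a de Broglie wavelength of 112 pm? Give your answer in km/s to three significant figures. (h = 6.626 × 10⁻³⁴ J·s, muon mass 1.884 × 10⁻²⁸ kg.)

p = h/λ = 6.626 × 10⁻³⁴ / 1.120 × 10⁻¹⁰ = 5.916 × 10⁻²⁴ kg·m/s.
v = p/m = 5.916 × 10⁻²⁴ / 1.884 × 10⁻²⁸ = 3.14 × 10⁴ m/s = 31.4 km/s.

v = 31.4 km/s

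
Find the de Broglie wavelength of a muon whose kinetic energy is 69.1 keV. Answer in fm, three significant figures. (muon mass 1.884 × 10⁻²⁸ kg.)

KE = 69.1 keV = 1.107 × 10⁻¹⁴ J.
p = √(2mKE) = √(2 × 1.884 × 10⁻²⁸ × 1.107 × 10⁻¹⁴) = 2.042 × 10⁻²¹ kg·m/s.
λ = h/p = 6.626 × 10⁻³⁴ / 2.042 × 10⁻²¹ = 3.24 × 10⁻¹³ m = 324 fm.

λ = 324 fm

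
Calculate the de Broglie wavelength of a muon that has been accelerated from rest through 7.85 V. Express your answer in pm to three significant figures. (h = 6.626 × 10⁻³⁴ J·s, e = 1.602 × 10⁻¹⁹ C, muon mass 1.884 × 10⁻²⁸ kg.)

KE = eV = 1.602 × 10⁻¹⁹ × 7.850 = 1.258 × 10⁻¹⁸ J.
p = √(2mKE) = √(2 × 1.884 × 10⁻²⁸ × 1.258 × 10⁻¹⁸) = 2.177 × 10⁻²³ kg·m/s.
λ = h/p = 6.626 × 10⁻³⁴ / 2.177 × 10⁻²³ = 3.04 × 10⁻¹¹ m = 30.4 pm.

λ = 30.4 pm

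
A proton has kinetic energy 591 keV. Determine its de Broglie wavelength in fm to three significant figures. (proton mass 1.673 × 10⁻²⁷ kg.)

KE = 591 keV = 9.468 × 10⁻¹⁴ J.
p = √(2mKE) = √(2 × 1.673 × 10⁻²⁷ × 9.468 × 10⁻¹⁴) = 1.780 × 10⁻²⁰ kg·m/s.
λ = h/p = 6.626 × 10⁻³⁴ / 1.780 × 10⁻²⁰ = 3.72 × 10⁻¹⁴ m = 37.2 fm.

λ = 37.2 fm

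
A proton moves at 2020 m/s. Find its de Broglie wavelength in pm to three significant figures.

λ = 196 pm

p = mv = 1.673 × 10⁻²⁷ × 2020 = 3.379 × 10⁻²⁴ kg·m/s.
λ = h/p = 6.626 × 10⁻³⁴ / 3.379 × 10⁻²⁴ = 1.96 × 10⁻¹⁰ m = 196 pm.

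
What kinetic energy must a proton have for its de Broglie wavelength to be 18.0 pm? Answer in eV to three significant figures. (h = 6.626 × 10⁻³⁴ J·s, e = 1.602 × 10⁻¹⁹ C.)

KE = 2.53 eV

p = h/λ = 6.626 × 10⁻³⁴ / 1.800 × 10⁻¹¹ = 3.681 × 10⁻²³ kg·m/s.
KE = p²/(2m) = (3.681 × 10⁻²³)² / (2 × 1.673 × 10⁻²⁷) = 4.050 × 10⁻¹⁹ J = 2.53 eV.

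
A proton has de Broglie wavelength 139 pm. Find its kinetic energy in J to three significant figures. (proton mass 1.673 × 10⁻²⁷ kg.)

p = h/λ = 6.626 × 10⁻³⁴ / 1.390 × 10⁻¹⁰ = 4.767 × 10⁻²⁴ kg·m/s.
KE = p²/(2m) = (4.767 × 10⁻²⁴)² / (2 × 1.673 × 10⁻²⁷) = 6.791 × 10⁻²¹ J = 6.79 × 10⁻²¹ J.

KE = 6.79 × 10⁻²¹ J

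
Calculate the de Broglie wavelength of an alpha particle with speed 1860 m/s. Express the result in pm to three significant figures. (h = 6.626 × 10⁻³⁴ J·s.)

p = mv = 6.645 × 10⁻²⁷ × 1860 = 1.236 × 10⁻²³ kg·m/s.
λ = h/p = 6.626 × 10⁻³⁴ / 1.236 × 10⁻²³ = 5.36 × 10⁻¹¹ m = 53.6 pm.

λ = 53.6 pm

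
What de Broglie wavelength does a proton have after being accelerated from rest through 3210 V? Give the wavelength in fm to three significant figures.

KE = eV = 1.602 × 10⁻¹⁹ × 3210 = 5.142 × 10⁻¹⁶ J.
p = √(2mKE) = √(2 × 1.673 × 10⁻²⁷ × 5.142 × 10⁻¹⁶) = 1.312 × 10⁻²¹ kg·m/s.
λ = h/p = 6.626 × 10⁻³⁴ / 1.312 × 10⁻²¹ = 5.05 × 10⁻¹³ m = 505 fm.

λ = 505 fm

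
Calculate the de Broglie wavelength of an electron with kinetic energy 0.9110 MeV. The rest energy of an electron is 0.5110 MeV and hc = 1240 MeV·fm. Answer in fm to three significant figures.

λ = 934 fm

Total energy E = KE + m₀c² = 0.9110 + 0.5110 = 1.4220 MeV.
(pc)² = E² − (m₀c²)² = (1.4220)² − (0.5110)² = 1.761 MeV², so pc = 1.327 MeV.
λ = hc/(pc) = 1240 MeV·fm / 1.327 MeV = 934 fm.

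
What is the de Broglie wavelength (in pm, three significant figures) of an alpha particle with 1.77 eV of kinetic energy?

λ = 10.8 pm

KE = 1.77 eV = 2.836 × 10⁻¹⁹ J.
p = √(2mKE) = √(2 × 6.645 × 10⁻²⁷ × 2.836 × 10⁻¹⁹) = 6.139 × 10⁻²³ kg·m/s.
λ = h/p = 6.626 × 10⁻³⁴ / 6.139 × 10⁻²³ = 1.08 × 10⁻¹¹ m = 10.8 pm.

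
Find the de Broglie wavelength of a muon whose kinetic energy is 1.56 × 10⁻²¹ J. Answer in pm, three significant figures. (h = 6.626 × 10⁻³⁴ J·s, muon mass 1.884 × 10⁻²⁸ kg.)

λ = 864 pm

p = √(2mKE) = √(2 × 1.884 × 10⁻²⁸ × 1.560 × 10⁻²¹) = 7.667 × 10⁻²⁵ kg·m/s.
λ = h/p = 6.626 × 10⁻³⁴ / 7.667 × 10⁻²⁵ = 8.64 × 10⁻¹⁰ m = 864 pm.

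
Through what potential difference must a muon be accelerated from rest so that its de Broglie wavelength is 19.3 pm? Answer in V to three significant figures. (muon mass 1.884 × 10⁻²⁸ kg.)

V = 19.5 V

p = h/λ = 6.626 × 10⁻³⁴ / 1.930 × 10⁻¹¹ = 3.433 × 10⁻²³ kg·m/s.
KE = p²/(2m) = 3.128 × 10⁻¹⁸ J.
V = KE/e = 3.128 × 10⁻¹⁸ / (1.602 × 10⁻¹⁹) = 19.5 V.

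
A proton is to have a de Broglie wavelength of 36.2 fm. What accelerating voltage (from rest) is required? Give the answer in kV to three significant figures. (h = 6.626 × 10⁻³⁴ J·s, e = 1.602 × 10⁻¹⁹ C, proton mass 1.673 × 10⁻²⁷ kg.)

V = 625 kV

p = h/λ = 6.626 × 10⁻³⁴ / 3.620 × 10⁻¹⁴ = 1.830 × 10⁻²⁰ kg·m/s.
KE = p²/(2m) = 1.001 × 10⁻¹³ J.
V = KE/e = 1.001 × 10⁻¹³ / (1.602 × 10⁻¹⁹) = 625 kV.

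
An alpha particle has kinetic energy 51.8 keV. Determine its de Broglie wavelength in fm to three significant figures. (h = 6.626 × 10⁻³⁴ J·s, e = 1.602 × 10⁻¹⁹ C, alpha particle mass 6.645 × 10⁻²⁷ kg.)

λ = 63.1 fm

KE = 51.8 keV = 8.298 × 10⁻¹⁵ J.
p = √(2mKE) = √(2 × 6.645 × 10⁻²⁷ × 8.298 × 10⁻¹⁵) = 1.050 × 10⁻²⁰ kg·m/s.
λ = h/p = 6.626 × 10⁻³⁴ / 1.050 × 10⁻²⁰ = 6.31 × 10⁻¹⁴ m = 63.1 fm.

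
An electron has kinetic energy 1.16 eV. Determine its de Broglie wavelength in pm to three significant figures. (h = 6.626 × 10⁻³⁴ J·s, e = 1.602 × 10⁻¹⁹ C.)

KE = 1.16 eV = 1.858 × 10⁻¹⁹ J.
p = √(2mKE) = √(2 × 9.109 × 10⁻³¹ × 1.858 × 10⁻¹⁹) = 5.818 × 10⁻²⁵ kg·m/s.
λ = h/p = 6.626 × 10⁻³⁴ / 5.818 × 10⁻²⁵ = 1.14 × 10⁻⁹ m = 1140 pm.

λ = 1140 pm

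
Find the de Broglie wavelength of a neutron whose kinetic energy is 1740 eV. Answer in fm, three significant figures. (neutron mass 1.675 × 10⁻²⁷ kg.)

λ = 686 fm

KE = 1740 eV = 2.787 × 10⁻¹⁶ J.
p = √(2mKE) = √(2 × 1.675 × 10⁻²⁷ × 2.787 × 10⁻¹⁶) = 9.663 × 10⁻²² kg·m/s.
λ = h/p = 6.626 × 10⁻³⁴ / 9.663 × 10⁻²² = 6.86 × 10⁻¹³ m = 686 fm.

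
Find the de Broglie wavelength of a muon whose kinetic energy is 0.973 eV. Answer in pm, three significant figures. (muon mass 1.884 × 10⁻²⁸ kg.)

λ = 86.5 pm

KE = 0.973 eV = 1.559 × 10⁻¹⁹ J.
p = √(2mKE) = √(2 × 1.884 × 10⁻²⁸ × 1.559 × 10⁻¹⁹) = 7.664 × 10⁻²⁴ kg·m/s.
λ = h/p = 6.626 × 10⁻³⁴ / 7.664 × 10⁻²⁴ = 8.65 × 10⁻¹¹ m = 86.5 pm.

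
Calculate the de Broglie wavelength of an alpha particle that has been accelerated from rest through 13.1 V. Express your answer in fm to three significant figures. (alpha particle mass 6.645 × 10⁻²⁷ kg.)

λ = 2810 fm

KE = 2eV = 2 × 1.602 × 10⁻¹⁹ × 13.10 = 4.197 × 10⁻¹⁸ J.
p = √(2mKE) = √(2 × 6.645 × 10⁻²⁷ × 4.197 × 10⁻¹⁸) = 2.362 × 10⁻²² kg·m/s.
λ = h/p = 6.626 × 10⁻³⁴ / 2.362 × 10⁻²² = 2.81 × 10⁻¹² m = 2810 fm.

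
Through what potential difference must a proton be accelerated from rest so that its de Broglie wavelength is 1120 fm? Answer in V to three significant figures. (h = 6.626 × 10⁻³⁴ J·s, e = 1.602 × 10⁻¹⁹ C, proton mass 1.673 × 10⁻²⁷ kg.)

V = 653 V

p = h/λ = 6.626 × 10⁻³⁴ / 1.120 × 10⁻¹² = 5.916 × 10⁻²² kg·m/s.
KE = p²/(2m) = 1.046 × 10⁻¹⁶ J.
V = KE/e = 1.046 × 10⁻¹⁶ / (1.602 × 10⁻¹⁹) = 653 V.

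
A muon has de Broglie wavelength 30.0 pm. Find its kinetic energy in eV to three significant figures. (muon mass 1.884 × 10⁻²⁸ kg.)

KE = 8.08 eV

p = h/λ = 6.626 × 10⁻³⁴ / 3.000 × 10⁻¹¹ = 2.209 × 10⁻²³ kg·m/s.
KE = p²/(2m) = (2.209 × 10⁻²³)² / (2 × 1.884 × 10⁻²⁸) = 1.295 × 10⁻¹⁸ J = 8.08 eV.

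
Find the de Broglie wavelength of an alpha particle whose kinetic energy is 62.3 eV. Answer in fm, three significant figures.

KE = 62.3 eV = 9.980 × 10⁻¹⁸ J.
p = √(2mKE) = √(2 × 6.645 × 10⁻²⁷ × 9.980 × 10⁻¹⁸) = 3.642 × 10⁻²² kg·m/s.
λ = h/p = 6.626 × 10⁻³⁴ / 3.642 × 10⁻²² = 1.82 × 10⁻¹² m = 1820 fm.

λ = 1820 fm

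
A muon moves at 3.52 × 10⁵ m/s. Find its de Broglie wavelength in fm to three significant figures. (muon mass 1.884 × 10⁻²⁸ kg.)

λ = 9990 fm

p = mv = 1.884 × 10⁻²⁸ × 3.52 × 10⁵ = 6.632 × 10⁻²³ kg·m/s.
λ = h/p = 6.626 × 10⁻³⁴ / 6.632 × 10⁻²³ = 9.99 × 10⁻¹² m = 9990 fm.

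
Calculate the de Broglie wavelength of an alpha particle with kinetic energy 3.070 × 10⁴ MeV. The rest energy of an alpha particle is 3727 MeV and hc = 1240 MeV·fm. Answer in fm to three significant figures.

Total energy E = KE + m₀c² = 3.070 × 10⁴ + 3727 = 34427 MeV.
(pc)² = E² − (m₀c²)² = (34427)² − (3727)² = 1.171 × 10⁹ MeV², so pc = 3.422 × 10⁴ MeV.
λ = hc/(pc) = 1240 MeV·fm / 3.422 × 10⁴ MeV = 0.0362 fm.

λ = 0.0362 fm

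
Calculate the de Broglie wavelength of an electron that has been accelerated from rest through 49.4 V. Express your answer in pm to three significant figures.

KE = eV = 1.602 × 10⁻¹⁹ × 49.40 = 7.914 × 10⁻¹⁸ J.
p = √(2mKE) = √(2 × 9.109 × 10⁻³¹ × 7.914 × 10⁻¹⁸) = 3.797 × 10⁻²⁴ kg·m/s.
λ = h/p = 6.626 × 10⁻³⁴ / 3.797 × 10⁻²⁴ = 1.75 × 10⁻¹⁰ m = 175 pm.

λ = 175 pm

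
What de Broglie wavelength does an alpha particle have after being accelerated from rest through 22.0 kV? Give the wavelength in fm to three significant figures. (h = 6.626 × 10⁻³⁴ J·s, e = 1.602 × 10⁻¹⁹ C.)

λ = 68.5 fm

KE = 2eV = 2 × 1.602 × 10⁻¹⁹ × 2.200 × 10⁴ = 7.049 × 10⁻¹⁵ J.
p = √(2mKE) = √(2 × 6.645 × 10⁻²⁷ × 7.049 × 10⁻¹⁵) = 9.679 × 10⁻²¹ kg·m/s.
λ = h/p = 6.626 × 10⁻³⁴ / 9.679 × 10⁻²¹ = 6.85 × 10⁻¹⁴ m = 68.5 fm.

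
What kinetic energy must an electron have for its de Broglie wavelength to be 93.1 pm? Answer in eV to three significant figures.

p = h/λ = 6.626 × 10⁻³⁴ / 9.310 × 10⁻¹¹ = 7.117 × 10⁻²⁴ kg·m/s.
KE = p²/(2m) = (7.117 × 10⁻²⁴)² / (2 × 9.109 × 10⁻³¹) = 2.780 × 10⁻¹⁷ J = 174 eV.

KE = 174 eV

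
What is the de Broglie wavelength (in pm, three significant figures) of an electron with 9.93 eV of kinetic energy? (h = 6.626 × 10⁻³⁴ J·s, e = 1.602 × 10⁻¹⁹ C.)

λ = 389 pm

KE = 9.93 eV = 1.591 × 10⁻¹⁸ J.
p = √(2mKE) = √(2 × 9.109 × 10⁻³¹ × 1.591 × 10⁻¹⁸) = 1.702 × 10⁻²⁴ kg·m/s.
λ = h/p = 6.626 × 10⁻³⁴ / 1.702 × 10⁻²⁴ = 3.89 × 10⁻¹⁰ m = 389 pm.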